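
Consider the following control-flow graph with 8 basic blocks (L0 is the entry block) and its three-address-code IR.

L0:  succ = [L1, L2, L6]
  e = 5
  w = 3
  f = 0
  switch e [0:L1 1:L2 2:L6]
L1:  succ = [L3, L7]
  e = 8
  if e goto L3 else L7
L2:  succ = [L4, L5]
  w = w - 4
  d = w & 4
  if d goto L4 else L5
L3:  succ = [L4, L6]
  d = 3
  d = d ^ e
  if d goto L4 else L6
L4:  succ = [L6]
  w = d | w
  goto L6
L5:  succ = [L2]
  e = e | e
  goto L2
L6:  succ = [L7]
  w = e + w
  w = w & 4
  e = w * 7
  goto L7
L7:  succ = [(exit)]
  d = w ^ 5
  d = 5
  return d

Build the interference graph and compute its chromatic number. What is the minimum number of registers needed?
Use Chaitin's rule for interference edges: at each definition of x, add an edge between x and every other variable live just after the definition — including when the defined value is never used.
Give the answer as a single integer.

Block summaries:
  L0: def={e,f,w} ue=∅
  L1: def={e} ue=∅
  L2: def={d,w} ue={w}
  L3: def={d} ue={e}
  L4: def={w} ue={d,w}
  L5: def={e} ue={e}
  L6: def={e,w} ue={e,w}
  L7: def={d} ue={w}

Live sets:
  L0 li=∅ lo={e,w}
  L1 li={w} lo={e,w}
  L2 li={e,w} lo={d,e,w}
  L3 li={e,w} lo={d,e,w}
  L4 li={d,e,w} lo={e,w}
  L5 li={e,w} lo={e,w}
  L6 li={e,w} lo={w}
  L7 li={w} lo=∅

Interference:
  d — {e,w}
  e — {d,f,w}
  f — {e,w}
  w — {d,e,f}

Registers:
  lower bound: {d,e,w} mutually conflict ⇒ χ ≥ 3
  assign d→R2 e→R0 f→R2 w→R1 — no edge inside a register ⇒ χ ≤ 3
  χ = 3

Answer: 3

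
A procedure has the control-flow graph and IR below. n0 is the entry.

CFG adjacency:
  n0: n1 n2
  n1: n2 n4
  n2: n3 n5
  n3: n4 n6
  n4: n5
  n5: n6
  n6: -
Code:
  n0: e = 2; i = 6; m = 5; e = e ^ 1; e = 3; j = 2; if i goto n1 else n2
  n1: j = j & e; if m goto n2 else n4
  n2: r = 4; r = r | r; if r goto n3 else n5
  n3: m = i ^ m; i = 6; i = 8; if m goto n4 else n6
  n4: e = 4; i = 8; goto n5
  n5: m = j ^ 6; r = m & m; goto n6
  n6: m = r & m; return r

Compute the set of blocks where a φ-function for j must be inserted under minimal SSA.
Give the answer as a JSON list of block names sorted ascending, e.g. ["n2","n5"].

idom tree: n1←n0 n2←n0 n3←n2 n4←n0 n5←n0 n6←n0
Dom∩ at merges:
  n2: preds {n0,n1}: {n0} ∩ {n0,n1} = {n0}; idom=n0
  n4: preds {n1,n3}: {n0,n1} ∩ {n0,n2,n3} = {n0}; idom=n0
  n5: preds {n2,n4}: {n0,n2} ∩ {n0,n4} = {n0}; idom=n0
  n6: preds {n3,n5}: {n0,n2,n3} ∩ {n0,n5} = {n0}; idom=n0

DF derivation:
  join n2 pred n0: · stop@n0
  join n2 pred n1: n1 stop@n0
  join n4 pred n1: n1 stop@n0
  join n4 pred n3: n3→n2 stop@n0
  join n5 pred n2: n2 stop@n0
  join n5 pred n4: n4 stop@n0
  join n6 pred n3: n3→n2 stop@n0
  join n6 pred n5: n5 stop@n0
  DF(n0)=∅
  DF(n1)={n2,n4}
  DF(n2)={n4,n5,n6}
  DF(n3)={n4,n6}
  DF(n4)={n5}
  DF(n5)={n6}
  DF(n6)=∅

φ for j: defs {n0,n1}
  DF⁺ = {n2,n4,n5,n6}

Answer: ["n2", "n4", "n5", "n6"]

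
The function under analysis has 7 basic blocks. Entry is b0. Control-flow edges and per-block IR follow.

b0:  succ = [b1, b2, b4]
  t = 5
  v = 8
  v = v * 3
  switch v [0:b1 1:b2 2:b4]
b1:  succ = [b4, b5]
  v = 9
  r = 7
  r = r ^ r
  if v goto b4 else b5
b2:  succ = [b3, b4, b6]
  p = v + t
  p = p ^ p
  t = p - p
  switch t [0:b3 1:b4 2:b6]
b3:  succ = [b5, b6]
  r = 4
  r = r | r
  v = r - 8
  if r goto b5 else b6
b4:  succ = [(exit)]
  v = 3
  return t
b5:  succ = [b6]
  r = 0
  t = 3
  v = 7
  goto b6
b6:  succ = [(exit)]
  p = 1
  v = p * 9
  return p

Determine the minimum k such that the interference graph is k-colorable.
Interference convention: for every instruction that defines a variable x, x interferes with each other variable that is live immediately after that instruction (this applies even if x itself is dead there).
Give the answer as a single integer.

Answer: 3

Working:
def/use:
  b0: def={t,v} ue=∅
  b1: def={r,v} ue=∅
  b2: def={p,t} ue={t,v}
  b3: def={r,v} ue=∅
  b4: def={v} ue={t}
  b5: def={r,t,v} ue=∅
  b6: def={p,v} ue=∅

Liveness:
  b0: in=∅ out={t,v}
  b1: in={t} out={t}
  b2: in={t,v} out={t}
  b3: in=∅ out=∅
  b4: in={t} out=∅
  b5: in=∅ out=∅
  b6: in=∅ out=∅

Conflict graph:
  p — {v}
  r — {t,v}
  t — {r,v}
  v — {p,r,t}

Registers:
  clique {r,t,v} ⇒ need ≥ 3
  3-colouring: R0={v}  R1={p,r}  R2={t}
  χ = 3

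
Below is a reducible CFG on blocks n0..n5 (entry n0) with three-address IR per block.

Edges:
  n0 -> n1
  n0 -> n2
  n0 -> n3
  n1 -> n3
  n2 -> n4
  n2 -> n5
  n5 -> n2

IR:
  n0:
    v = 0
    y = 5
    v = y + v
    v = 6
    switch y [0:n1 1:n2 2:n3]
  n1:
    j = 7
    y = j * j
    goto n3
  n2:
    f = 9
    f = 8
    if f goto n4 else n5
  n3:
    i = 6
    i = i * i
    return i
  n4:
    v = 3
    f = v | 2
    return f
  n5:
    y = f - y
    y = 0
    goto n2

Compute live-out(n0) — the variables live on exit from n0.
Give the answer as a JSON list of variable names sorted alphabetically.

Answer: ["y"]

Analysis:
def/use:
  n0 def {v,y} use ∅
  n1 def {j,y} use ∅
  n2 def {f} use ∅
  n3 def {i} use ∅
  n4 def {f,v} use ∅
  n5 def {y} use {f,y}

Backward fixpoint:
  live n0: ∅→{y}
  live n1: ∅→∅
  live n2: {y}→{f,y}
  live n3: ∅→∅
  live n4: ∅→∅
  live n5: {f,y}→{y}

live-out(n0) = ["y"]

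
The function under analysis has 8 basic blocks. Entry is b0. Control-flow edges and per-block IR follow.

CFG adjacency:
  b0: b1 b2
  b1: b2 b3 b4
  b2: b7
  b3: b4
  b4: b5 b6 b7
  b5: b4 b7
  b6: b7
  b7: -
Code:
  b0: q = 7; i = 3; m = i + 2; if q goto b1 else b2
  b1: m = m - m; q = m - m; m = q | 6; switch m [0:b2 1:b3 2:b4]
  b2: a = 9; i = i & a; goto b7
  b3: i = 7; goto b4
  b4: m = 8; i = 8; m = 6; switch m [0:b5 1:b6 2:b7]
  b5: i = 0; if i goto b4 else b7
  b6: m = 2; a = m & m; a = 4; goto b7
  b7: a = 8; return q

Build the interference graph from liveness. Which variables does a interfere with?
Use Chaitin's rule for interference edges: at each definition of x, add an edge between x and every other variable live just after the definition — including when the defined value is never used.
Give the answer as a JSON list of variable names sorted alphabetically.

Per-block:
  b0: def={i,m,q} ue=∅
  b1: def={m,q} ue={m}
  b2: def={a,i} ue={i}
  b3: def={i} ue=∅
  b4: def={i,m} ue=∅
  b5: def={i} ue=∅
  b6: def={a,m} ue=∅
  b7: def={a} ue={q}

Backward fixpoint:
  b0 li=∅ lo={i,m,q}
  b1 li={i,m} lo={i,q}
  b2 li={i,q} lo={q}
  b3 li={q} lo={q}
  b4 li={q} lo={q}
  b5 li={q} lo={q}
  b6 li={q} lo={q}
  b7 li={q} lo=∅

Interfere edges:
  a: {i,q}
  i: {a,m,q}
  m: {i,q}
  q: {a,i,m}

N(a) = ["i", "q"]

Answer: ["i", "q"]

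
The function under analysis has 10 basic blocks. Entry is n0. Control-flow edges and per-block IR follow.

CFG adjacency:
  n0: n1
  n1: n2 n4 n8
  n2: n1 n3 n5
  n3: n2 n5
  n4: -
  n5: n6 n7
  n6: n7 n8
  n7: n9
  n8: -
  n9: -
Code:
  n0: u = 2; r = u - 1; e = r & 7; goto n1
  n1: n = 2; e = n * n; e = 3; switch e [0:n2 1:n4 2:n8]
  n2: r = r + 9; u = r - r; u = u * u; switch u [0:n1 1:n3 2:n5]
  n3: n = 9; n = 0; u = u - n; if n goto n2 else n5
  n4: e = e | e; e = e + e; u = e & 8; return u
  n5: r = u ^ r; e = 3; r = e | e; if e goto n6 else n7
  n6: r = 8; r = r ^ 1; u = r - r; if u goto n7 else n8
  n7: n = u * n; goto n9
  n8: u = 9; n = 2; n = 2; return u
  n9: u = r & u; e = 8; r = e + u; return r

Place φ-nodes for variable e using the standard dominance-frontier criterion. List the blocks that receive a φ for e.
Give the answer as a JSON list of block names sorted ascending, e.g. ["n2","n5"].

idom tree: n1←n0 n2←n1 n3←n2 n4←n1 n5←n2 n6←n5 n7←n5 n8←n1 n9←n7
Dom∩ at merges:
  n1: preds {n0,n2}: {n0} ∩ {n0,n1,n2} = {n0}; idom=n0
  n2: preds {n1,n3}: {n0,n1} ∩ {n0,n1,n2,n3} = {n0,n1}; idom=n1
  n5: preds {n2,n3}: {n0,n1,n2} ∩ {n0,n1,n2,n3} = {n0,n1,n2}; idom=n2
  n7: preds {n5,n6}: {n0,n1,n2,n5} ∩ {n0,n1,n2,n5,n6} = {n0,n1,n2,n5}; idom=n5
  n8: preds {n1,n6}: {n0,n1} ∩ {n0,n1,n2,n5,n6} = {n0,n1}; idom=n1

DF walk-up:
  join n1 pred n0: · stop@n0
  join n1 pred n2: n2→n1 stop@n0
  join n2 pred n1: · stop@n1
  join n2 pred n3: n3→n2 stop@n1
  join n5 pred n2: · stop@n2
  join n5 pred n3: n3 stop@n2
  join n7 pred n5: · stop@n5
  join n7 pred n6: n6 stop@n5
  join n8 pred n1: · stop@n1
  join n8 pred n6: n6→n5→n2 stop@n1
  DF(n0)=∅
  DF(n1)={n1}
  DF(n2)={n1,n2,n8}
  DF(n3)={n2,n5}
  DF(n4)=∅
  DF(n5)={n8}
  DF(n6)={n7,n8}
  DF(n7)=∅
  DF(n8)=∅
  DF(n9)=∅

φ for e: defs {n0,n1,n4,n5,n9}
  DF⁺ = {n1,n8}

Answer: ["n1", "n8"]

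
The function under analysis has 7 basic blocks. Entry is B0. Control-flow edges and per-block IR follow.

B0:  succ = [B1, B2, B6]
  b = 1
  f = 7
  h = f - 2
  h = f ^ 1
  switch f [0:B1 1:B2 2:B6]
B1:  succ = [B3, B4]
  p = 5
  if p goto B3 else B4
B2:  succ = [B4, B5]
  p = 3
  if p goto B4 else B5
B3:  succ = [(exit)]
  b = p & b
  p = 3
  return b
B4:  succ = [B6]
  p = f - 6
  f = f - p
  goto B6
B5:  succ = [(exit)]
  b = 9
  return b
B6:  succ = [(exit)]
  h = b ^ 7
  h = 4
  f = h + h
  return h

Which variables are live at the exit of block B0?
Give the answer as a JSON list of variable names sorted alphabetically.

def/use:
  B0: {b,f,h} / ∅
  B1: {p} / ∅
  B2: {p} / ∅
  B3: {b,p} / {b,p}
  B4: {f,p} / {f}
  B5: {b} / ∅
  B6: {f,h} / {b}

Live sets:
  live B0: ∅→{b,f}
  live B1: {b,f}→{b,f,p}
  live B2: {b,f}→{b,f}
  live B3: {b,p}→∅
  live B4: {b,f}→{b}
  live B5: ∅→∅
  live B6: {b}→∅

live-out(B0) = ["b", "f"]

Answer: ["b", "f"]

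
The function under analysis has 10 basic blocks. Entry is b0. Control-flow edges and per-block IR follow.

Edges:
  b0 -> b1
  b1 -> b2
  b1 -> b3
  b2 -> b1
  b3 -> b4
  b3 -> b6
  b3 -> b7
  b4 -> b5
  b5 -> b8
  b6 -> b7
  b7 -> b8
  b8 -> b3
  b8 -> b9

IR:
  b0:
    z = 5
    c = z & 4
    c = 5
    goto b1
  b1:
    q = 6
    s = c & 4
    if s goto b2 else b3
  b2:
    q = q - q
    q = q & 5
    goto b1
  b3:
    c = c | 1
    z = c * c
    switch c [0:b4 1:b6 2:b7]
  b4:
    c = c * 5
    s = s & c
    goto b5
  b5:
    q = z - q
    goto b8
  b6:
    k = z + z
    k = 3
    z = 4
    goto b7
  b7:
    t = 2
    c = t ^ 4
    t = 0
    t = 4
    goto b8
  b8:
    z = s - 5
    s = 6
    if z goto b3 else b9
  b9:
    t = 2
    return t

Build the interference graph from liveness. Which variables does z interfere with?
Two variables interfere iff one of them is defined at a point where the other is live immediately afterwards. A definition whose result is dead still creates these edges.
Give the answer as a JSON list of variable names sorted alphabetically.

Answer: ["c", "q", "s"]

Analysis:
Block summaries:
  b0 def {c,z} use ∅
  b1 def {q,s} use {c}
  b2 def {q} use {q}
  b3 def {c,z} use {c}
  b4 def {c,s} use {c,s}
  b5 def {q} use {q,z}
  b6 def {k,z} use {z}
  b7 def {c,t} use ∅
  b8 def {s,z} use {s}
  b9 def {t} use ∅

Liveness:
  live b0: ∅→{c}
  live b1: {c}→{c,q,s}
  live b2: {c,q}→{c}
  live b3: {c,q,s}→{c,q,s,z}
  live b4: {c,q,s,z}→{c,q,s,z}
  live b5: {c,q,s,z}→{c,q,s}
  live b6: {q,s,z}→{q,s}
  live b7: {q,s}→{c,q,s}
  live b8: {c,q,s}→{c,q,s}
  live b9: ∅→∅

Interfere edges:
  c — {q,s,t,z}
  k — {q,s}
  q — {c,k,s,t,z}
  s — {c,k,q,t,z}
  t — {c,q,s}
  z — {c,q,s}

N(z) = ["c", "q", "s"]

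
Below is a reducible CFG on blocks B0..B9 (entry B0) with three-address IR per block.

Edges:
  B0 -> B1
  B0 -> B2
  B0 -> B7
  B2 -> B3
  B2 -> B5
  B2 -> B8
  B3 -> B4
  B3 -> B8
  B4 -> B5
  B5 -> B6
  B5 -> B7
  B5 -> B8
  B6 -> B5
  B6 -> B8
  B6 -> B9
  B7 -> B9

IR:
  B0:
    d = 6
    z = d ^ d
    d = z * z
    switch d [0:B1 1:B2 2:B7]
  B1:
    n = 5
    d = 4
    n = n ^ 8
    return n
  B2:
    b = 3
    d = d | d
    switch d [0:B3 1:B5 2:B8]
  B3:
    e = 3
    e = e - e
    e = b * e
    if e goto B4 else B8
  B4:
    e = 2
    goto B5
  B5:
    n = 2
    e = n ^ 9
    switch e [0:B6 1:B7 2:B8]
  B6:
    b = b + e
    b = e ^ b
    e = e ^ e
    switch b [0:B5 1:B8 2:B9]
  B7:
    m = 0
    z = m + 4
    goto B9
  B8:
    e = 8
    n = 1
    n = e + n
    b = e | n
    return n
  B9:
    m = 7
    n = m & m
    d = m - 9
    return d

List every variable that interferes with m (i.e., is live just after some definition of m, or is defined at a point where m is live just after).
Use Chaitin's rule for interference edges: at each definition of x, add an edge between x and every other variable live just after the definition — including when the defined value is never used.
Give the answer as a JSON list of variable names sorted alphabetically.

def/use:
  B0 def {d,z} use ∅
  B1 def {d,n} use ∅
  B2 def {b,d} use {d}
  B3 def {e} use {b}
  B4 def {e} use ∅
  B5 def {e,n} use ∅
  B6 def {b,e} use {b,e}
  B7 def {m,z} use ∅
  B8 def {b,e,n} use ∅
  B9 def {d,m,n} use ∅

Live sets:
  live B0: ∅→{d}
  live B1: ∅→∅
  live B2: {d}→{b}
  live B3: {b}→{b}
  live B4: {b}→{b}
  live B5: {b}→{b,e}
  live B6: {b,e}→{b}
  live B7: ∅→∅
  live B8: ∅→∅
  live B9: ∅→∅

Interfere edges:
  b↔{d,e,n}
  d↔{b,n}
  e↔{b,n}
  m↔{n}
  n↔{b,d,e,m}
  z↔∅

N(m) = ["n"]

Answer: ["n"]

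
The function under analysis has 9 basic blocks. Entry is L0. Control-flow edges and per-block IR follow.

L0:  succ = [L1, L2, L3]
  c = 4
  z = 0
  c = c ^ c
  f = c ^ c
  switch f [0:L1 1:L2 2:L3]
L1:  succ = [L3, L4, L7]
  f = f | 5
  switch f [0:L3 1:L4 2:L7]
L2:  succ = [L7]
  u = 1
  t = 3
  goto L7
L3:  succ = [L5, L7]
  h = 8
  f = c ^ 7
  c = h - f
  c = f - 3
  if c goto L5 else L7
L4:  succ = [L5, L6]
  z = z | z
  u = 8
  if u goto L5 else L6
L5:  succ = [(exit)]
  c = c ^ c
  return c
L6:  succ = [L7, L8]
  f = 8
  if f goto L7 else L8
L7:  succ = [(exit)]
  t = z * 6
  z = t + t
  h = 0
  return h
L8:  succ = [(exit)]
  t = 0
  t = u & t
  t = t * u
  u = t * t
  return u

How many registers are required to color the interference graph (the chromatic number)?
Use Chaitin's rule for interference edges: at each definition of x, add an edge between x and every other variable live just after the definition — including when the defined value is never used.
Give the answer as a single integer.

Per-block:
  L0: {c,f,z} / ∅
  L1: {f} / {f}
  L2: {t,u} / ∅
  L3: {c,f,h} / {c}
  L4: {u,z} / {z}
  L5: {c} / {c}
  L6: {f} / ∅
  L7: {h,t,z} / {z}
  L8: {t,u} / {u}

Backward fixpoint:
  live L0: ∅→{c,f,z}
  live L1: {c,f,z}→{c,z}
  live L2: {z}→{z}
  live L3: {c,z}→{c,z}
  live L4: {c,z}→{c,u,z}
  live L5: {c}→∅
  live L6: {u,z}→{u,z}
  live L7: {z}→∅
  live L8: {u}→∅

Interference:
  c↔{f,h,u,z}
  f↔{c,h,u,z}
  h↔{c,f,z}
  t↔{u,z}
  u↔{c,f,t,z}
  z↔{c,f,h,t,u}

Registers:
  lower bound: {c,f,h,z} mutually conflict ⇒ χ ≥ 4
  4-colouring: c0={z}  c1={c,t}  c2={f}  c3={h,u}
  χ = 4

Answer: 4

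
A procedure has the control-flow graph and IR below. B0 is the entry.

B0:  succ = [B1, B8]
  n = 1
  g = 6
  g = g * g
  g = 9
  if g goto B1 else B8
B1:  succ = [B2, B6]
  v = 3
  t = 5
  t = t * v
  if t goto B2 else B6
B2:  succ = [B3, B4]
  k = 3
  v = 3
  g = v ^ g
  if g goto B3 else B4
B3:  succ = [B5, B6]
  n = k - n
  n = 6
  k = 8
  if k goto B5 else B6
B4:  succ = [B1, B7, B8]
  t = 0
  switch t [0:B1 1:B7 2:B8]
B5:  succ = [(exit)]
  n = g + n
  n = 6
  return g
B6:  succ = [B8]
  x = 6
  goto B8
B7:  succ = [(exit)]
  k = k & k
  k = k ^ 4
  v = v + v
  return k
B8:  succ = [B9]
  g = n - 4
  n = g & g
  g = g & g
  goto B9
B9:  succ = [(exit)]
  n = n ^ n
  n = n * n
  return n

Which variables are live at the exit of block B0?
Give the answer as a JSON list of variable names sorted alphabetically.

def/use:
  B0: def={g,n} ue=∅
  B1: def={t,v} ue=∅
  B2: def={g,k,v} ue={g}
  B3: def={k,n} ue={k,n}
  B4: def={t} ue=∅
  B5: def={n} ue={g,n}
  B6: def={x} ue=∅
  B7: def={k,v} ue={k,v}
  B8: def={g,n} ue={n}
  B9: def={n} ue={n}

Backward fixpoint:
  live B0: ∅→{g,n}
  live B1: {g,n}→{g,n}
  live B2: {g,n}→{g,k,n,v}
  live B3: {g,k,n}→{g,n}
  live B4: {g,k,n,v}→{g,k,n,v}
  live B5: {g,n}→∅
  live B6: {n}→{n}
  live B7: {k,v}→∅
  live B8: {n}→{n}
  live B9: {n}→∅

live-out(B0) = ["g", "n"]

Answer: ["g", "n"]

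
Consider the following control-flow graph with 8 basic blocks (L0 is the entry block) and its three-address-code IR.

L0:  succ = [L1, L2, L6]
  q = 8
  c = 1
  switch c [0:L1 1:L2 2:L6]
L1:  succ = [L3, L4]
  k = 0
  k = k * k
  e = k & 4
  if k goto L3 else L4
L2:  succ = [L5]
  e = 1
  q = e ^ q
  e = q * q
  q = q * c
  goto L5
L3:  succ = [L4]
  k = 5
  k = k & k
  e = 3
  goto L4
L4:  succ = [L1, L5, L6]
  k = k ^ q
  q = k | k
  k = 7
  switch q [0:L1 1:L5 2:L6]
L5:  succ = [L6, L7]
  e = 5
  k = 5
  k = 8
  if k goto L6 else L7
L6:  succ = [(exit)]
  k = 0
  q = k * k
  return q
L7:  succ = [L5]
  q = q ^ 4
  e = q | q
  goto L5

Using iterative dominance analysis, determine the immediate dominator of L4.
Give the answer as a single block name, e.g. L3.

idom tree: L1←L0 L2←L0 L3←L1 L4←L1 L5←L0 L6←L0 L7←L5
Dom∩ at merges:
  L1: preds {L0,L4}: {L0} ∩ {L0,L1,L4} = {L0}; idom=L0
  L4: preds {L1,L3}: {L0,L1} ∩ {L0,L1,L3} = {L0,L1}; idom=L1
  L5: preds {L2,L4,L7}: {L0,L2} ∩ {L0,L1,L4} ∩ {L0,L5,L7} = {L0}; idom=L0
  L6: preds {L0,L4,L5}: {L0} ∩ {L0,L1,L4} ∩ {L0,L5} = {L0}; idom=L0

idom(L4) = L1

Answer: L1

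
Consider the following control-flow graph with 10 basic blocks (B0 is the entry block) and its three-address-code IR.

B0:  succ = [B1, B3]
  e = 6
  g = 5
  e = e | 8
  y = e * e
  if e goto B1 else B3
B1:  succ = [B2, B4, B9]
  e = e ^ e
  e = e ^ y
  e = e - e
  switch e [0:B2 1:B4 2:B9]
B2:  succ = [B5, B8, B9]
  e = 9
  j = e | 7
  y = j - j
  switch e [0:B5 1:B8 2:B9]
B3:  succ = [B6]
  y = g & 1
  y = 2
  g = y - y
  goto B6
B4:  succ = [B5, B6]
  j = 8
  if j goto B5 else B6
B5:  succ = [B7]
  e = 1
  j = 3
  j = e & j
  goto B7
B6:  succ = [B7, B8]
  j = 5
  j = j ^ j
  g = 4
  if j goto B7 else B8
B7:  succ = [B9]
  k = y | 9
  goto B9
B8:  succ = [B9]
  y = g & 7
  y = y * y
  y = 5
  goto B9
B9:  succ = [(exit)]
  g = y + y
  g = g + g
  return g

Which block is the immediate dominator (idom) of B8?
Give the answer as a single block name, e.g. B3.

Answer: B0

Working:
idom tree: B1←B0 B2←B1 B3←B0 B4←B1 B5←B1 B6←B0 B7←B0 B8←B0 B9←B0
Dom∩ at merges:
  B5: preds {B2,B4}: {B0,B1,B2} ∩ {B0,B1,B4} = {B0,B1}; idom=B1
  B6: preds {B3,B4}: {B0,B3} ∩ {B0,B1,B4} = {B0}; idom=B0
  B7: preds {B5,B6}: {B0,B1,B5} ∩ {B0,B6} = {B0}; idom=B0
  B8: preds {B2,B6}: {B0,B1,B2} ∩ {B0,B6} = {B0}; idom=B0
  B9: preds {B1,B2,B7,B8}: {B0,B1} ∩ {B0,B1,B2} ∩ {B0,B7} ∩ {B0,B8} = {B0}; idom=B0

idom(B8) = B0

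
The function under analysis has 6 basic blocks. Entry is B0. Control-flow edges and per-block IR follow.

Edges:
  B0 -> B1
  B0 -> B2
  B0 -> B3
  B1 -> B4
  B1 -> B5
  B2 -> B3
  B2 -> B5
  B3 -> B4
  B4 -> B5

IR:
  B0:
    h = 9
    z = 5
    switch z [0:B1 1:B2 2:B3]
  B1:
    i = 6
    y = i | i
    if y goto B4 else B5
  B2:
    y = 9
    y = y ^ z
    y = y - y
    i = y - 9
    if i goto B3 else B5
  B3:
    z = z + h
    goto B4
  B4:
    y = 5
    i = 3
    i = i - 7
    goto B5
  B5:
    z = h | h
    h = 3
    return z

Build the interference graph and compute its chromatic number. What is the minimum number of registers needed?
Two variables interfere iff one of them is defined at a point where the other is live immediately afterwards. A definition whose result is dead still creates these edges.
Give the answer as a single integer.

Answer: 3

Derivation:
Block summaries:
  B0: {h,z} / ∅
  B1: {i,y} / ∅
  B2: {i,y} / {z}
  B3: {z} / {h,z}
  B4: {i,y} / ∅
  B5: {h,z} / {h}

Live sets:
  live B0: ∅→{h,z}
  live B1: {h}→{h}
  live B2: {h,z}→{h,z}
  live B3: {h,z}→{h}
  live B4: {h}→{h}
  live B5: {h}→∅

Conflict graph:
  h — {i,y,z}
  i — {h,z}
  y — {h,z}
  z — {h,i,y}

Registers:
  {h,i,z} pairwise interfere (3-clique) ⇒ χ ≥ 3
  3-colouring: R0={h}  R1={z}  R2={i,y}
  χ = 3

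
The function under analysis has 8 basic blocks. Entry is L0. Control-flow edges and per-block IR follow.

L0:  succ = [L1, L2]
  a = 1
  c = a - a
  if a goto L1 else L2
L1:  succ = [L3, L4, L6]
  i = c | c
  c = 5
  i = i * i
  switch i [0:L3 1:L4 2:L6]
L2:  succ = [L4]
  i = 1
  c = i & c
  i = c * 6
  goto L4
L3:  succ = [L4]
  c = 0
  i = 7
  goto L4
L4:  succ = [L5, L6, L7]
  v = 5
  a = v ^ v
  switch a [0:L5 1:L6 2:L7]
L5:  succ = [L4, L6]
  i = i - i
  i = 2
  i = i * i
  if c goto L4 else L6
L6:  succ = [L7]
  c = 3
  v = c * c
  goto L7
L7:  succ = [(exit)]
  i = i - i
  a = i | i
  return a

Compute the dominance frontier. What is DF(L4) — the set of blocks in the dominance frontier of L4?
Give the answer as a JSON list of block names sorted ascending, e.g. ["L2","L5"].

idom tree: L1←L0 L2←L0 L3←L1 L4←L0 L5←L4 L6←L0 L7←L0
Dom at joins:
  L4: preds {L1,L2,L3,L5}: {L0,L1} ∩ {L0,L2} ∩ {L0,L1,L3} ∩ {L0,L4,L5} = {L0}; idom=L0
  L6: preds {L1,L4,L5}: {L0,L1} ∩ {L0,L4} ∩ {L0,L4,L5} = {L0}; idom=L0
  L7: preds {L4,L6}: {L0,L4} ∩ {L0,L6} = {L0}; idom=L0

DF derivation:
  join L4 pred L1: L1 stop@L0
  join L4 pred L2: L2 stop@L0
  join L4 pred L3: L3→L1 stop@L0
  join L4 pred L5: L5→L4 stop@L0
  join L6 pred L1: L1 stop@L0
  join L6 pred L4: L4 stop@L0
  join L6 pred L5: L5→L4 stop@L0
  join L7 pred L4: L4 stop@L0
  join L7 pred L6: L6 stop@L0
  L0: DF=∅
  L1: DF={L4,L6}
  L2: DF={L4}
  L3: DF={L4}
  L4: DF={L4,L6,L7}
  L5: DF={L4,L6}
  L6: DF={L7}
  L7: DF=∅

DF(L4) = ["L4", "L6", "L7"]

Answer: ["L4", "L6", "L7"]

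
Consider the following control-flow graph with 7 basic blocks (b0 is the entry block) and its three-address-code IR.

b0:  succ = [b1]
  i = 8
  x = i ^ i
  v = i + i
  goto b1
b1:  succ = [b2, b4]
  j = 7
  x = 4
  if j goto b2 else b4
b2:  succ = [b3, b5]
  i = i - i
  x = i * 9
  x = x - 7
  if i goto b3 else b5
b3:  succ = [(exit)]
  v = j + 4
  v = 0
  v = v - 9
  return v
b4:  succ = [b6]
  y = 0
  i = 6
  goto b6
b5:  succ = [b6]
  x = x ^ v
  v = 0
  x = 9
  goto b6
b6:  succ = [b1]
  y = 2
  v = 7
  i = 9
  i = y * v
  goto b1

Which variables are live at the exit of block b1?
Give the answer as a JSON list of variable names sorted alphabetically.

Answer: ["i", "j", "v"]

Working:
def/use:
  b0: def={i,v,x} ue=∅
  b1: def={j,x} ue=∅
  b2: def={i,x} ue={i}
  b3: def={v} ue={j}
  b4: def={i,y} ue=∅
  b5: def={v,x} ue={v,x}
  b6: def={i,v,y} ue=∅

Backward fixpoint:
  b0: in=∅ out={i,v}
  b1: in={i,v} out={i,j,v}
  b2: in={i,j,v} out={j,v,x}
  b3: in={j} out=∅
  b4: in=∅ out=∅
  b5: in={v,x} out=∅
  b6: in=∅ out={i,v}

live-out(b1) = ["i", "j", "v"]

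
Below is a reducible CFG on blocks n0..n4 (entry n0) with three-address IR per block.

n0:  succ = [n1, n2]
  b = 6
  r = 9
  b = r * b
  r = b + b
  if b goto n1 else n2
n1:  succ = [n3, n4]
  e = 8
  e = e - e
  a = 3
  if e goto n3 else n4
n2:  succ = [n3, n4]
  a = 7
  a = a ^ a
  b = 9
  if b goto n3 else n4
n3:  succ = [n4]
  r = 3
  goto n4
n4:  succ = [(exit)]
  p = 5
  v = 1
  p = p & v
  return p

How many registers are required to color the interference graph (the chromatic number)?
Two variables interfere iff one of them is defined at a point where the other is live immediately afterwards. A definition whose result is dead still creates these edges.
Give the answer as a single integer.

Answer: 2

Analysis:
Per-block:
  n0: def={b,r} ue=∅
  n1: def={a,e} ue=∅
  n2: def={a,b} ue=∅
  n3: def={r} ue=∅
  n4: def={p,v} ue=∅

Live sets:
  live n0: ∅→∅
  live n1: ∅→∅
  live n2: ∅→∅
  live n3: ∅→∅
  live n4: ∅→∅

Interfere edges:
  a — {e}
  b — {r}
  e — {a}
  p — {v}
  r — {b}
  v — {p}

Colouring:
  {a,e} pairwise interfere (2-clique) ⇒ χ ≥ 2
  assign a→R0 b→R0 e→R1 p→R0 r→R1 v→R1 — no edge inside a register ⇒ χ ≤ 2
  χ = 2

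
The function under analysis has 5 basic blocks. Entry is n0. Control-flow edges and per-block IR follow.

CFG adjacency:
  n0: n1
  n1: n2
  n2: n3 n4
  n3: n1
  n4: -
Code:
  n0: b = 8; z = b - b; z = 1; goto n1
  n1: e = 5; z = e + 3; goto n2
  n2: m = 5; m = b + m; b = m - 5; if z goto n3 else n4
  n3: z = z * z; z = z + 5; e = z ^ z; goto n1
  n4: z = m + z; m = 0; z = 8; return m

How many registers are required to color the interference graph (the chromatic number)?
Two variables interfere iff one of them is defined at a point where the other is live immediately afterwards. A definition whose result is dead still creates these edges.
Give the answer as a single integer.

Per-block:
  n0: def={b,z} ue=∅
  n1: def={e,z} ue=∅
  n2: def={b,m} ue={b,z}
  n3: def={e,z} ue={z}
  n4: def={m,z} ue={m,z}

Liveness:
  live n0: ∅→{b}
  live n1: {b}→{b,z}
  live n2: {b,z}→{b,m,z}
  live n3: {b,z}→{b}
  live n4: {m,z}→∅

Conflict graph:
  b↔{e,m,z}
  e↔{b}
  m↔{b,z}
  z↔{b,m}

Chromatic number:
  lower bound: {b,m,z} mutually conflict ⇒ χ ≥ 3
  assign b→R0 e→R1 m→R1 z→R2 — no edge inside a register ⇒ χ ≤ 3
  χ = 3

Answer: 3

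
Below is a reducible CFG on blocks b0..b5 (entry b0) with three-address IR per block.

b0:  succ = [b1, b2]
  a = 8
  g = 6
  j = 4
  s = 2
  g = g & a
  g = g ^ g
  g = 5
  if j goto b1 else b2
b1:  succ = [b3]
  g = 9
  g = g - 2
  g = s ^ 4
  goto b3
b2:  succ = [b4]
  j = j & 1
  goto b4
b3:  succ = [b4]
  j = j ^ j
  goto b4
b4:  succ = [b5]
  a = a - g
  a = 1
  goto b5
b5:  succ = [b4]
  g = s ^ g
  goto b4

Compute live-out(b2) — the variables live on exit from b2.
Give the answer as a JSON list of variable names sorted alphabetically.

def/use:
  b0: {a,g,j,s} / ∅
  b1: {g} / {s}
  b2: {j} / {j}
  b3: {j} / {j}
  b4: {a} / {a,g}
  b5: {g} / {g,s}

Liveness:
  b0: in=∅ out={a,g,j,s}
  b1: in={a,j,s} out={a,g,j,s}
  b2: in={a,g,j,s} out={a,g,s}
  b3: in={a,g,j,s} out={a,g,s}
  b4: in={a,g,s} out={a,g,s}
  b5: in={a,g,s} out={a,g,s}

live-out(b2) = ["a", "g", "s"]

Answer: ["a", "g", "s"]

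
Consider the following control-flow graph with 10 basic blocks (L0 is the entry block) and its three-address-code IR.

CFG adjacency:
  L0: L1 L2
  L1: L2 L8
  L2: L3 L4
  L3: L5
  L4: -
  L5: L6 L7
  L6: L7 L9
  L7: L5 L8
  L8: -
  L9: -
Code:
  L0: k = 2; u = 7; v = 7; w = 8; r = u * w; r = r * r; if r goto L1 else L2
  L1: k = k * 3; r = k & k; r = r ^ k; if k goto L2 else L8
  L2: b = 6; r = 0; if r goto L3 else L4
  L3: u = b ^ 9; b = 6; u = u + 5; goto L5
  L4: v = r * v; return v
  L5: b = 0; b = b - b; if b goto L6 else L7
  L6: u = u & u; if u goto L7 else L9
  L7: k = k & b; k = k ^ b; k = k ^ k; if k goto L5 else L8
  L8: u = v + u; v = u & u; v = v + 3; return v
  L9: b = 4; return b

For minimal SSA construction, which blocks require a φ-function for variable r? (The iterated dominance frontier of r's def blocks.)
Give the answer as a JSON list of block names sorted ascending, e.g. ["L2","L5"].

idom tree: L1←L0 L2←L0 L3←L2 L4←L2 L5←L3 L6←L5 L7←L5 L8←L0 L9←L6
Dom at joins:
  L2: preds {L0,L1}: {L0} ∩ {L0,L1} = {L0}; idom=L0
  L5: preds {L3,L7}: {L0,L2,L3} ∩ {L0,L2,L3,L5,L7} = {L0,L2,L3}; idom=L3
  L7: preds {L5,L6}: {L0,L2,L3,L5} ∩ {L0,L2,L3,L5,L6} = {L0,L2,L3,L5}; idom=L5
  L8: preds {L1,L7}: {L0,L1} ∩ {L0,L2,L3,L5,L7} = {L0}; idom=L0

Frontier:
  L2←L0: walk · to L0
  L2←L1: walk L1 to L0
  L5←L3: walk · to L3
  L5←L7: walk L7→L5 to L3
  L7←L5: walk · to L5
  L7←L6: walk L6 to L5
  L8←L1: walk L1 to L0
  L8←L7: walk L7→L5→L3→L2 to L0
  L0: DF=∅
  L1: DF={L2,L8}
  L2: DF={L8}
  L3: DF={L8}
  L4: DF=∅
  L5: DF={L5,L8}
  L6: DF={L7}
  L7: DF={L5,L8}
  L8: DF=∅
  L9: DF=∅

φ for r: defs {L0,L1,L2}
  DF⁺ = {L2,L8}

Answer: ["L2", "L8"]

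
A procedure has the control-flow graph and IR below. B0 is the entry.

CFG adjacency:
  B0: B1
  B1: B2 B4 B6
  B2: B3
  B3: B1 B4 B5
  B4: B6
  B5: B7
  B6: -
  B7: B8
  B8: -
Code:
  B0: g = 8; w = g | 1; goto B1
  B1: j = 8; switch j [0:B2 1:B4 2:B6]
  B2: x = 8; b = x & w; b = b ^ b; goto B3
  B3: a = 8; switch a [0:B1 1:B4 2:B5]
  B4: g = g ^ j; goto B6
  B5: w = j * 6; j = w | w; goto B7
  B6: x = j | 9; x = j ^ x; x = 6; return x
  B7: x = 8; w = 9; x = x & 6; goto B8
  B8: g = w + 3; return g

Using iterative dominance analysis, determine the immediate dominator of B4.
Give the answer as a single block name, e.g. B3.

Answer: B1

Derivation:
idom tree: B1←B0 B2←B1 B3←B2 B4←B1 B5←B3 B6←B1 B7←B5 B8←B7
Join-block Dom:
  B1: preds {B0,B3}: {B0} ∩ {B0,B1,B2,B3} = {B0}; idom=B0
  B4: preds {B1,B3}: {B0,B1} ∩ {B0,B1,B2,B3} = {B0,B1}; idom=B1
  B6: preds {B1,B4}: {B0,B1} ∩ {B0,B1,B4} = {B0,B1}; idom=B1

idom(B4) = B1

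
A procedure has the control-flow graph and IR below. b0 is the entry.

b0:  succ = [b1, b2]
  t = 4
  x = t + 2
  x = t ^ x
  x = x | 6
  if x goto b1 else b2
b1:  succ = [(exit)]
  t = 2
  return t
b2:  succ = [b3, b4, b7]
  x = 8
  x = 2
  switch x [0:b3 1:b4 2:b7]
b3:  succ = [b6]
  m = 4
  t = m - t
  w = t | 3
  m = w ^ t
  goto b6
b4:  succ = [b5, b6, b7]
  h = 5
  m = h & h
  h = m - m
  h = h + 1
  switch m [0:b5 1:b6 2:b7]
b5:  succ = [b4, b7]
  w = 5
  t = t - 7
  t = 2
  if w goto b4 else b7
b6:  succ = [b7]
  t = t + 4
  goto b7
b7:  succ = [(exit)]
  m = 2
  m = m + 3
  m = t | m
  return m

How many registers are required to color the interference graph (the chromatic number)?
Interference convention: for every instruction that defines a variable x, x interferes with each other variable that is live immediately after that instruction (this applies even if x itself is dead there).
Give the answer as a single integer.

Per-block:
  b0 def {t,x} use ∅
  b1 def {t} use ∅
  b2 def {x} use ∅
  b3 def {m,t,w} use {t}
  b4 def {h,m} use ∅
  b5 def {t,w} use {t}
  b6 def {t} use {t}
  b7 def {m} use {t}

Live sets:
  b0 li=∅ lo={t}
  b1 li=∅ lo=∅
  b2 li={t} lo={t}
  b3 li={t} lo={t}
  b4 li={t} lo={t}
  b5 li={t} lo={t}
  b6 li={t} lo={t}
  b7 li={t} lo=∅

Interference:
  h: {m,t}
  m: {h,t}
  t: {h,m,w,x}
  w: {t}
  x: {t}

Registers:
  lower bound: {h,m,t} mutually conflict ⇒ χ ≥ 3
  assign h→R1 m→R2 t→R0 w→R1 x→R1 — no edge inside a register ⇒ χ ≤ 3
  χ = 3

Answer: 3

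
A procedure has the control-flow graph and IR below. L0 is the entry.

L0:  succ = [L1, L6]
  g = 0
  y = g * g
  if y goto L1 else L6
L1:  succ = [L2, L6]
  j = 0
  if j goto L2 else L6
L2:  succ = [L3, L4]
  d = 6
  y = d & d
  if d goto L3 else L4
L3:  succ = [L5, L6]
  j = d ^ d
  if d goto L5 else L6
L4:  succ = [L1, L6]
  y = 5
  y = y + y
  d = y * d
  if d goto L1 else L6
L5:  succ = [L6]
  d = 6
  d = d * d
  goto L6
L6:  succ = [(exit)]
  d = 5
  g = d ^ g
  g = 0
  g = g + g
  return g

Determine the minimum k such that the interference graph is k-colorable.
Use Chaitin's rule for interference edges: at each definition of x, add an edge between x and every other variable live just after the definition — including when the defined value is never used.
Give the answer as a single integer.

Block summaries:
  L0 def {g,y} use ∅
  L1 def {j} use ∅
  L2 def {d,y} use ∅
  L3 def {j} use {d}
  L4 def {d,y} use {d}
  L5 def {d} use ∅
  L6 def {d,g} use {g}

Backward fixpoint:
  L0: in=∅ out={g}
  L1: in={g} out={g}
  L2: in={g} out={d,g}
  L3: in={d,g} out={g}
  L4: in={d,g} out={g}
  L5: in={g} out={g}
  L6: in={g} out=∅

Conflict graph:
  d — {g,j,y}
  g — {d,j,y}
  j — {d,g}
  y — {d,g}

Colouring:
  clique {d,g,j} ⇒ need ≥ 3
  assign d→c0 g→c1 j→c2 y→c2 — no edge inside a register ⇒ χ ≤ 3
  χ = 3

Answer: 3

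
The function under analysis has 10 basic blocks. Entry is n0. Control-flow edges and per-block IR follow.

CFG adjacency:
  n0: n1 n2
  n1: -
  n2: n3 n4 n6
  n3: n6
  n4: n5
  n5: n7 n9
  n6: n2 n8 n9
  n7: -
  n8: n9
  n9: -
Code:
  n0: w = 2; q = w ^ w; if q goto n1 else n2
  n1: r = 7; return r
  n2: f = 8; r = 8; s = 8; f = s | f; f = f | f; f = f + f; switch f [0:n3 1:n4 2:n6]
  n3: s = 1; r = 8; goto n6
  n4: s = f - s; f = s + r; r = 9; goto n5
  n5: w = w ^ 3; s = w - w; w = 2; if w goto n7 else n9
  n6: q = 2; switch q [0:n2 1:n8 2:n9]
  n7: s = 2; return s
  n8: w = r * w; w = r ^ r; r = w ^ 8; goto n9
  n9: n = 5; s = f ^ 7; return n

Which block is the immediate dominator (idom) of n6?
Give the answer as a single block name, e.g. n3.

idom tree: n1←n0 n2←n0 n3←n2 n4←n2 n5←n4 n6←n2 n7←n5 n8←n6 n9←n2
Join-block Dom:
  n2: preds {n0,n6}: {n0} ∩ {n0,n2,n6} = {n0}; idom=n0
  n6: preds {n2,n3}: {n0,n2} ∩ {n0,n2,n3} = {n0,n2}; idom=n2
  n9: preds {n5,n6,n8}: {n0,n2,n4,n5} ∩ {n0,n2,n6} ∩ {n0,n2,n6,n8} = {n0,n2}; idom=n2

idom(n6) = n2

Answer: n2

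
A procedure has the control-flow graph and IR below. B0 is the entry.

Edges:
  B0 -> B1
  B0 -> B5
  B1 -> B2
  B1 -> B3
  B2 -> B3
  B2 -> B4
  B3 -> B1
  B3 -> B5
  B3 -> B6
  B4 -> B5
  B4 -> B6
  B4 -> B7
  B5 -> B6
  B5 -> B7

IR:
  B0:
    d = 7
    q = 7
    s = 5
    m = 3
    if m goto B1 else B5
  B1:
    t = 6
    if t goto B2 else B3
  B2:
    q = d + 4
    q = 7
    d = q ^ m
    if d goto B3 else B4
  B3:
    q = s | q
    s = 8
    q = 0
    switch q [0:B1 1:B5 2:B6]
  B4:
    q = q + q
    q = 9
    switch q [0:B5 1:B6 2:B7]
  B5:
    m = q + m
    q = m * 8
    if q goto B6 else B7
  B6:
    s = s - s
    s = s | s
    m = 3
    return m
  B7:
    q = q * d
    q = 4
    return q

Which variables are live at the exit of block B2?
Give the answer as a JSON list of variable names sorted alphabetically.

Answer: ["d", "m", "q", "s"]

Derivation:
def/use:
  B0: def={d,m,q,s} ue=∅
  B1: def={t} ue=∅
  B2: def={d,q} ue={d,m}
  B3: def={q,s} ue={q,s}
  B4: def={q} ue={q}
  B5: def={m,q} ue={m,q}
  B6: def={m,s} ue={s}
  B7: def={q} ue={d,q}

Live sets:
  B0 li=∅ lo={d,m,q,s}
  B1 li={d,m,q,s} lo={d,m,q,s}
  B2 li={d,m,s} lo={d,m,q,s}
  B3 li={d,m,q,s} lo={d,m,q,s}
  B4 li={d,m,q,s} lo={d,m,q,s}
  B5 li={d,m,q,s} lo={d,q,s}
  B6 li={s} lo=∅
  B7 li={d,q} lo=∅

live-out(B2) = ["d", "m", "q", "s"]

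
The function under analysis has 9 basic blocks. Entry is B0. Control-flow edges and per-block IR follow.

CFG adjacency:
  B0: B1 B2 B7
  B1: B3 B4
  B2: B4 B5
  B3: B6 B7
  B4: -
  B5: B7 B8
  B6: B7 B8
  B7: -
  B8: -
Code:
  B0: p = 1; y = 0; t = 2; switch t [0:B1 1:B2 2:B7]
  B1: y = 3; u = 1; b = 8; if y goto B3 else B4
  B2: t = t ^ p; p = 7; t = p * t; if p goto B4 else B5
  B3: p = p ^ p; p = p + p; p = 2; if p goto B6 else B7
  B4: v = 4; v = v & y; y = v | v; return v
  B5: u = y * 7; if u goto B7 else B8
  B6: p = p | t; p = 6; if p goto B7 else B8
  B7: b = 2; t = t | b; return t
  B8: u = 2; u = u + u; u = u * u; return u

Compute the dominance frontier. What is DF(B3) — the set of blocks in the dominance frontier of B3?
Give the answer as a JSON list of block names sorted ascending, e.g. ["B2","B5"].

idom tree: B1←B0 B2←B0 B3←B1 B4←B0 B5←B2 B6←B3 B7←B0 B8←B0
Dom∩ at merges:
  B4: preds {B1,B2}: {B0,B1} ∩ {B0,B2} = {B0}; idom=B0
  B7: preds {B0,B3,B5,B6}: {B0} ∩ {B0,B1,B3} ∩ {B0,B2,B5} ∩ {B0,B1,B3,B6} = {B0}; idom=B0
  B8: preds {B5,B6}: {B0,B2,B5} ∩ {B0,B1,B3,B6} = {B0}; idom=B0

Frontier:
  B4←B1: walk B1 to B0
  B4←B2: walk B2 to B0
  B7←B0: walk · to B0
  B7←B3: walk B3→B1 to B0
  B7←B5: walk B5→B2 to B0
  B7←B6: walk B6→B3→B1 to B0
  B8←B5: walk B5→B2 to B0
  B8←B6: walk B6→B3→B1 to B0
  B0: DF=∅
  B1: DF={B4,B7,B8}
  B2: DF={B4,B7,B8}
  B3: DF={B7,B8}
  B4: DF=∅
  B5: DF={B7,B8}
  B6: DF={B7,B8}
  B7: DF=∅
  B8: DF=∅

DF(B3) = ["B7", "B8"]

Answer: ["B7", "B8"]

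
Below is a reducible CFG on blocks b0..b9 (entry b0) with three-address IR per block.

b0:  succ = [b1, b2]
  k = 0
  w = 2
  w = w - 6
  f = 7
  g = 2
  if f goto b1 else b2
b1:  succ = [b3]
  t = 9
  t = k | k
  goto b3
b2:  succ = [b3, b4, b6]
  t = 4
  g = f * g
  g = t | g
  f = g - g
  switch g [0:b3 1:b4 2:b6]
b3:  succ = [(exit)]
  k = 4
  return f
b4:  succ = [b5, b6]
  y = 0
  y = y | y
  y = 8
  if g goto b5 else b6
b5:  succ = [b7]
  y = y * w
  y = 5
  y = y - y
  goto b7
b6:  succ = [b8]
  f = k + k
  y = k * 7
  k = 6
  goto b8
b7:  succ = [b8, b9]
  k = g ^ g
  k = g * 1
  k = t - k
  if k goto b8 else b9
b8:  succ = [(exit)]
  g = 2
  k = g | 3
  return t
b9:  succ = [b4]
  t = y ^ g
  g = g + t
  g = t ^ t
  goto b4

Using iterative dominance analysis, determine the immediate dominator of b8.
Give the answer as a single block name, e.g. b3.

idom tree: b1←b0 b2←b0 b3←b0 b4←b2 b5←b4 b6←b2 b7←b5 b8←b2 b9←b7
Dom∩ at merges:
  b3: preds {b1,b2}: {b0,b1} ∩ {b0,b2} = {b0}; idom=b0
  b4: preds {b2,b9}: {b0,b2} ∩ {b0,b2,b4,b5,b7,b9} = {b0,b2}; idom=b2
  b6: preds {b2,b4}: {b0,b2} ∩ {b0,b2,b4} = {b0,b2}; idom=b2
  b8: preds {b6,b7}: {b0,b2,b6} ∩ {b0,b2,b4,b5,b7} = {b0,b2}; idom=b2

idom(b8) = b2

Answer: b2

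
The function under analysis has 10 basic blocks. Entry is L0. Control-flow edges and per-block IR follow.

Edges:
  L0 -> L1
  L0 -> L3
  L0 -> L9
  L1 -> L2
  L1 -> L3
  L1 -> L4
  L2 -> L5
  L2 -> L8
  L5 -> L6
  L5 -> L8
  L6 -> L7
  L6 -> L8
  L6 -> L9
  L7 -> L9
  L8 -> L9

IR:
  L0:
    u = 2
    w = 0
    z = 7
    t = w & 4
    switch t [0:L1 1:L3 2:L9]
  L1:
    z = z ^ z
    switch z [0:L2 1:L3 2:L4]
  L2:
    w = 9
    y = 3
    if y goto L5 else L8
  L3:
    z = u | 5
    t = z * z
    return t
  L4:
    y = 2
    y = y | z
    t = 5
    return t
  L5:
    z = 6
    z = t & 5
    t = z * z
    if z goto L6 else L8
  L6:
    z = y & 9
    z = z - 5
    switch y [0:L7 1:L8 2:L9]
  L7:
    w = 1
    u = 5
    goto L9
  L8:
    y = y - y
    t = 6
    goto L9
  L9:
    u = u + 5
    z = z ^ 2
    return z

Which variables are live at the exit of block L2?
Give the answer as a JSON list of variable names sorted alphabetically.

def/use:
  L0: {t,u,w,z} / ∅
  L1: {z} / {z}
  L2: {w,y} / ∅
  L3: {t,z} / {u}
  L4: {t,y} / {z}
  L5: {t,z} / {t}
  L6: {z} / {y}
  L7: {u,w} / ∅
  L8: {t,y} / {y}
  L9: {u,z} / {u,z}

Liveness:
  live L0: ∅→{t,u,z}
  live L1: {t,u,z}→{t,u,z}
  live L2: {t,u,z}→{t,u,y,z}
  live L3: {u}→∅
  live L4: {z}→∅
  live L5: {t,u,y}→{u,y,z}
  live L6: {u,y}→{u,y,z}
  live L7: {z}→{u,z}
  live L8: {u,y,z}→{u,z}
  live L9: {u,z}→∅

live-out(L2) = ["t", "u", "y", "z"]

Answer: ["t", "u", "y", "z"]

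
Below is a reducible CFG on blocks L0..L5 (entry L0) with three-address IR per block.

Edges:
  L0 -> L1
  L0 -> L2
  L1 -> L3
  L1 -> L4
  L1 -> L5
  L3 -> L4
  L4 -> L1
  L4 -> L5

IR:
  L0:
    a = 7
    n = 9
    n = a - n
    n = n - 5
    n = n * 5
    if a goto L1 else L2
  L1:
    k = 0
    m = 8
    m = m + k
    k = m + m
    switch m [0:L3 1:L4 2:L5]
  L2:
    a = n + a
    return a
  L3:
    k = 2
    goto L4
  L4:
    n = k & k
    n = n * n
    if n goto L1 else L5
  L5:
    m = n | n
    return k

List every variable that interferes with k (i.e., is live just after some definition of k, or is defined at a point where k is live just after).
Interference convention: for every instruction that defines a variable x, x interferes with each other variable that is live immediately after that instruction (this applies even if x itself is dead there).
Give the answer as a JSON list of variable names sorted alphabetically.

Per-block:
  L0 def {a,n} use ∅
  L1 def {k,m} use ∅
  L2 def {a} use {a,n}
  L3 def {k} use ∅
  L4 def {n} use {k}
  L5 def {m} use {k,n}

Liveness:
  L0: in=∅ out={a,n}
  L1: in={n} out={k,n}
  L2: in={a,n} out=∅
  L3: in=∅ out={k}
  L4: in={k} out={k,n}
  L5: in={k,n} out=∅

Conflict graph:
  a↔{n}
  k↔{m,n}
  m↔{k,n}
  n↔{a,k,m}

N(k) = ["m", "n"]

Answer: ["m", "n"]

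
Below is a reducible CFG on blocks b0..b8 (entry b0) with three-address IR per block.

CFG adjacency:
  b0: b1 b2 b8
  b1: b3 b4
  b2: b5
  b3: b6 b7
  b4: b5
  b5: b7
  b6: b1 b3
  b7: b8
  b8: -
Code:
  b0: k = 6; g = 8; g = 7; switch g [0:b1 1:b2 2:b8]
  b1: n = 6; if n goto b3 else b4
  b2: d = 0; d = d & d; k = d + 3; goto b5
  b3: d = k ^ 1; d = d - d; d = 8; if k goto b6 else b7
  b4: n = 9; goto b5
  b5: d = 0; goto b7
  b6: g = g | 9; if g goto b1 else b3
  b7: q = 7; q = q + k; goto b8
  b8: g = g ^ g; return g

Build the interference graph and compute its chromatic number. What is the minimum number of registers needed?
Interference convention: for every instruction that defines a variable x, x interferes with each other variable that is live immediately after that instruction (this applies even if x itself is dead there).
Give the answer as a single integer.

Answer: 3

Analysis:
Block summaries:
  b0 def {g,k} use ∅
  b1 def {n} use ∅
  b2 def {d,k} use ∅
  b3 def {d} use {k}
  b4 def {n} use ∅
  b5 def {d} use ∅
  b6 def {g} use {g}
  b7 def {q} use {k}
  b8 def {g} use {g}

Live sets:
  b0 li=∅ lo={g,k}
  b1 li={g,k} lo={g,k}
  b2 li={g} lo={g,k}
  b3 li={g,k} lo={g,k}
  b4 li={g,k} lo={g,k}
  b5 li={g,k} lo={g,k}
  b6 li={g,k} lo={g,k}
  b7 li={g,k} lo={g}
  b8 li={g} lo=∅

Interfere edges:
  d — {g,k}
  g — {d,k,n,q}
  k — {d,g,n,q}
  n — {g,k}
  q — {g,k}

Chromatic number:
  lower bound: {d,g,k} mutually conflict ⇒ χ ≥ 3
  assign d→r2 g→r0 k→r1 n→r2 q→r2 — no edge inside a register ⇒ χ ≤ 3
  χ = 3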